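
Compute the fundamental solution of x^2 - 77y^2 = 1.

(x, y) = (351, 40)

First expand sqrt(77) as a continued fraction. With x_i = (sqrt(77) + m_i)/d_i and (m_0, d_0) = (0, 1): a_0 = floor(sqrt(77)) = 8, since 8^2 = 64 <= 77 < 81 = 9^2.
Iterate m_{i+1} = d_i*a_i - m_i, d_{i+1} = (77 - m_{i+1}^2)/d_i, a_{i+1} = floor((a_0 + m_{i+1})/d_{i+1}):
  m_1 = 1*8 - 0 = 8, d_1 = (77 - 8^2)/1 = 13/1 = 13, a_1 = floor((8 + 8)/13) = 1.
  m_2 = 13*1 - 8 = 5, d_2 = (77 - 5^2)/13 = 52/13 = 4, a_2 = floor((8 + 5)/4) = 3.
  m_3 = 4*3 - 5 = 7, d_3 = (77 - 7^2)/4 = 28/4 = 7, a_3 = floor((8 + 7)/7) = 2.
  m_4 = 7*2 - 7 = 7, d_4 = (77 - 7^2)/7 = 28/7 = 4, a_4 = floor((8 + 7)/4) = 3.
  m_5 = 4*3 - 7 = 5, d_5 = (77 - 5^2)/4 = 52/4 = 13, a_5 = floor((8 + 5)/13) = 1.
  m_6 = 13*1 - 5 = 8, d_6 = (77 - 8^2)/13 = 13/13 = 1, a_6 = floor((8 + 8)/1) = 16.
  m_7 = 1*16 - 8 = 8, d_7 = (77 - 8^2)/1 = 13/1 = 13: (m_7, d_7) = (m_1, d_1) = (8, 13), so from here the quotients repeat a_1, ..., a_6; the period length is 6.
So sqrt(77) = [8; (1, 3, 2, 3, 1, 16)] with period length k = 6.
k is even, so the fundamental solution of x^2 - 77y^2 = 1 is (p_{k-1}, q_{k-1}) = (p_5, q_5); compute convergents through index 5.
Convergents (p_i = a_i*p_{i-1} + p_{i-2}, q_i = a_i*q_{i-1} + q_{i-2} with p_{-2}=0, p_{-1}=1, q_{-2}=1, q_{-1}=0):
  i=0: a_0=8, p_0 = 8*1 + 0 = 8, q_0 = 8*0 + 1 = 1.
  i=1: a_1=1, p_1 = 1*8 + 1 = 9, q_1 = 1*1 + 0 = 1.
  i=2: a_2=3, p_2 = 3*9 + 8 = 35, q_2 = 3*1 + 1 = 4.
  i=3: a_3=2, p_3 = 2*35 + 9 = 79, q_3 = 2*4 + 1 = 9.
  i=4: a_4=3, p_4 = 3*79 + 35 = 272, q_4 = 3*9 + 4 = 31.
  i=5: a_5=1, p_5 = 1*272 + 79 = 351, q_5 = 1*31 + 9 = 40.
Check: 351^2 - 77*40^2 = 123201 - 123200 = 1, so (x, y) = (351, 40) solves the equation, and by the theorem it is the least positive solution.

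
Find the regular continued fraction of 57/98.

Run the Euclidean algorithm on 57 and 98; the successive quotients are the partial quotients a_0, a_1, ... (each step inverts the fractional part left over by the previous one):
  57 = 0*98 + 57, so a_0 = 0.
  98 = 1*57 + 41, so a_1 = 1.
  57 = 1*41 + 16, so a_2 = 1.
  41 = 2*16 + 9, so a_3 = 2.
  16 = 1*9 + 7, so a_4 = 1.
  9 = 1*7 + 2, so a_5 = 1.
  7 = 3*2 + 1, so a_6 = 3.
  2 = 2*1 + 0, so a_7 = 2.
The remainder reaches 0 after 8 divisions, so the expansion has 8 partial quotients, read off in order.

[0; 1, 1, 2, 1, 1, 3, 2]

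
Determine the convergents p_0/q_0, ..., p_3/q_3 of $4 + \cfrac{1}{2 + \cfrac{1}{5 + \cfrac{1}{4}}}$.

4/1, 9/2, 49/11, 205/46

Using the convergent recurrence p_i = a_i*p_{i-1} + p_{i-2}, q_i = a_i*q_{i-1} + q_{i-2} with p_{-2}=0, p_{-1}=1, q_{-2}=1, q_{-1}=0:
  i=0: a_0=4, p_0 = 4*1 + 0 = 4, q_0 = 4*0 + 1 = 1.
  i=1: a_1=2, p_1 = 2*4 + 1 = 9, q_1 = 2*1 + 0 = 2.
  i=2: a_2=5, p_2 = 5*9 + 4 = 49, q_2 = 5*2 + 1 = 11.
  i=3: a_3=4, p_3 = 4*49 + 9 = 205, q_3 = 4*11 + 2 = 46.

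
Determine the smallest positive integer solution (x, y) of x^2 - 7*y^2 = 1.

(x, y) = (8, 3)

First expand sqrt(7) as a continued fraction. With x_i = (sqrt(7) + m_i)/d_i and (m_0, d_0) = (0, 1): a_0 = floor(sqrt(7)) = 2, since 2^2 = 4 <= 7 < 9 = 3^2.
Iterate m_{i+1} = d_i*a_i - m_i, d_{i+1} = (7 - m_{i+1}^2)/d_i, a_{i+1} = floor((a_0 + m_{i+1})/d_{i+1}):
  m_1 = 1*2 - 0 = 2, d_1 = (7 - 2^2)/1 = 3/1 = 3, a_1 = floor((2 + 2)/3) = 1.
  m_2 = 3*1 - 2 = 1, d_2 = (7 - 1^2)/3 = 6/3 = 2, a_2 = floor((2 + 1)/2) = 1.
  m_3 = 2*1 - 1 = 1, d_3 = (7 - 1^2)/2 = 6/2 = 3, a_3 = floor((2 + 1)/3) = 1.
  m_4 = 3*1 - 1 = 2, d_4 = (7 - 2^2)/3 = 3/3 = 1, a_4 = floor((2 + 2)/1) = 4.
  m_5 = 1*4 - 2 = 2, d_5 = (7 - 2^2)/1 = 3/1 = 3: (m_5, d_5) = (m_1, d_1) = (2, 3), so from here the quotients repeat a_1, ..., a_4; the period length is 4.
So sqrt(7) = [2; (1, 1, 1, 4)] with period length k = 4.
k is even, so the fundamental solution of x^2 - 7y^2 = 1 is (p_{k-1}, q_{k-1}) = (p_3, q_3); compute convergents through index 3.
Convergents (p_i = a_i*p_{i-1} + p_{i-2}, q_i = a_i*q_{i-1} + q_{i-2} with p_{-2}=0, p_{-1}=1, q_{-2}=1, q_{-1}=0):
  i=0: a_0=2, p_0 = 2*1 + 0 = 2, q_0 = 2*0 + 1 = 1.
  i=1: a_1=1, p_1 = 1*2 + 1 = 3, q_1 = 1*1 + 0 = 1.
  i=2: a_2=1, p_2 = 1*3 + 2 = 5, q_2 = 1*1 + 1 = 2.
  i=3: a_3=1, p_3 = 1*5 + 3 = 8, q_3 = 1*2 + 1 = 3.
Check: 8^2 - 7*3^2 = 64 - 63 = 1, so (x, y) = (8, 3) solves the equation, and by the theorem it is the least positive solution.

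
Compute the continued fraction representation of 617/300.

Run the Euclidean algorithm on 617 and 300; the successive quotients are the partial quotients a_0, a_1, ... (each step inverts the fractional part left over by the previous one):
  617 = 2*300 + 17, so a_0 = 2.
  300 = 17*17 + 11, so a_1 = 17.
  17 = 1*11 + 6, so a_2 = 1.
  11 = 1*6 + 5, so a_3 = 1.
  6 = 1*5 + 1, so a_4 = 1.
  5 = 5*1 + 0, so a_5 = 5.
The remainder reaches 0 after 6 divisions, so the expansion has 6 partial quotients, read off in order.

[2; 17, 1, 1, 1, 5]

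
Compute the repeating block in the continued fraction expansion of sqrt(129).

[11; (2, 1, 3, 1, 6, 1, 3, 1, 2, 22)]

Write x_i = (sqrt(129) + m_i)/d_i with (m_0, d_0) = (0, 1). a_0 = floor(sqrt(129)) = 11, since 11^2 = 121 <= 129 < 144 = 12^2.
Iterate m_{i+1} = d_i*a_i - m_i, d_{i+1} = (129 - m_{i+1}^2)/d_i, a_{i+1} = floor((a_0 + m_{i+1})/d_{i+1}):
  m_1 = 1*11 - 0 = 11, d_1 = (129 - 11^2)/1 = 8/1 = 8, a_1 = floor((11 + 11)/8) = 2.
  m_2 = 8*2 - 11 = 5, d_2 = (129 - 5^2)/8 = 104/8 = 13, a_2 = floor((11 + 5)/13) = 1.
  m_3 = 13*1 - 5 = 8, d_3 = (129 - 8^2)/13 = 65/13 = 5, a_3 = floor((11 + 8)/5) = 3.
  m_4 = 5*3 - 8 = 7, d_4 = (129 - 7^2)/5 = 80/5 = 16, a_4 = floor((11 + 7)/16) = 1.
  m_5 = 16*1 - 7 = 9, d_5 = (129 - 9^2)/16 = 48/16 = 3, a_5 = floor((11 + 9)/3) = 6.
  m_6 = 3*6 - 9 = 9, d_6 = (129 - 9^2)/3 = 48/3 = 16, a_6 = floor((11 + 9)/16) = 1.
  m_7 = 16*1 - 9 = 7, d_7 = (129 - 7^2)/16 = 80/16 = 5, a_7 = floor((11 + 7)/5) = 3.
  m_8 = 5*3 - 7 = 8, d_8 = (129 - 8^2)/5 = 65/5 = 13, a_8 = floor((11 + 8)/13) = 1.
  m_9 = 13*1 - 8 = 5, d_9 = (129 - 5^2)/13 = 104/13 = 8, a_9 = floor((11 + 5)/8) = 2.
  m_10 = 8*2 - 5 = 11, d_10 = (129 - 11^2)/8 = 8/8 = 1, a_10 = floor((11 + 11)/1) = 22.
  m_11 = 1*22 - 11 = 11, d_11 = (129 - 11^2)/1 = 8/1 = 8: (m_11, d_11) = (m_1, d_1) = (11, 8), so from here the quotients repeat a_1, ..., a_10; the period length is 10.
Hence the expansion of sqrt(129) is a_0 = 11 followed by the repeating block 2, 1, 3, 1, 6, 1, 3, 1, 2, 22 (period 10).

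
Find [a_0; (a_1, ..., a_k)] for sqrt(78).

Write x_i = (sqrt(78) + m_i)/d_i with (m_0, d_0) = (0, 1). a_0 = floor(sqrt(78)) = 8, since 8^2 = 64 <= 78 < 81 = 9^2.
Iterate m_{i+1} = d_i*a_i - m_i, d_{i+1} = (78 - m_{i+1}^2)/d_i, a_{i+1} = floor((a_0 + m_{i+1})/d_{i+1}):
  m_1 = 1*8 - 0 = 8, d_1 = (78 - 8^2)/1 = 14/1 = 14, a_1 = floor((8 + 8)/14) = 1.
  m_2 = 14*1 - 8 = 6, d_2 = (78 - 6^2)/14 = 42/14 = 3, a_2 = floor((8 + 6)/3) = 4.
  m_3 = 3*4 - 6 = 6, d_3 = (78 - 6^2)/3 = 42/3 = 14, a_3 = floor((8 + 6)/14) = 1.
  m_4 = 14*1 - 6 = 8, d_4 = (78 - 8^2)/14 = 14/14 = 1, a_4 = floor((8 + 8)/1) = 16.
  m_5 = 1*16 - 8 = 8, d_5 = (78 - 8^2)/1 = 14/1 = 14: (m_5, d_5) = (m_1, d_1) = (8, 14), so from here the quotients repeat a_1, ..., a_4; the period length is 4.
Hence the expansion of sqrt(78) is a_0 = 8 followed by the repeating block 1, 4, 1, 16 (period 4).

[8; (1, 4, 1, 16)]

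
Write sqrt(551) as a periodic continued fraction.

[23; (2, 8, 1, 8, 2, 46)]

Write x_i = (sqrt(551) + m_i)/d_i with (m_0, d_0) = (0, 1). a_0 = floor(sqrt(551)) = 23, since 23^2 = 529 <= 551 < 576 = 24^2.
Iterate m_{i+1} = d_i*a_i - m_i, d_{i+1} = (551 - m_{i+1}^2)/d_i, a_{i+1} = floor((a_0 + m_{i+1})/d_{i+1}):
  m_1 = 1*23 - 0 = 23, d_1 = (551 - 23^2)/1 = 22/1 = 22, a_1 = floor((23 + 23)/22) = 2.
  m_2 = 22*2 - 23 = 21, d_2 = (551 - 21^2)/22 = 110/22 = 5, a_2 = floor((23 + 21)/5) = 8.
  m_3 = 5*8 - 21 = 19, d_3 = (551 - 19^2)/5 = 190/5 = 38, a_3 = floor((23 + 19)/38) = 1.
  m_4 = 38*1 - 19 = 19, d_4 = (551 - 19^2)/38 = 190/38 = 5, a_4 = floor((23 + 19)/5) = 8.
  m_5 = 5*8 - 19 = 21, d_5 = (551 - 21^2)/5 = 110/5 = 22, a_5 = floor((23 + 21)/22) = 2.
  m_6 = 22*2 - 21 = 23, d_6 = (551 - 23^2)/22 = 22/22 = 1, a_6 = floor((23 + 23)/1) = 46.
  m_7 = 1*46 - 23 = 23, d_7 = (551 - 23^2)/1 = 22/1 = 22: (m_7, d_7) = (m_1, d_1) = (23, 22), so from here the quotients repeat a_1, ..., a_6; the period length is 6.
Hence the expansion of sqrt(551) is a_0 = 23 followed by the repeating block 2, 8, 1, 8, 2, 46 (period 6).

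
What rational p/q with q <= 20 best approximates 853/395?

41/19

Expand x = 853/395 as a continued fraction with the Euclidean algorithm:
  853 = 2*395 + 63, so a_0 = 2.
  395 = 6*63 + 17, so a_1 = 6.
  63 = 3*17 + 12, so a_2 = 3.
  17 = 1*12 + 5, so a_3 = 1.
  12 = 2*5 + 2, so a_4 = 2.
  5 = 2*2 + 1, so a_5 = 2.
  2 = 2*1 + 0, so a_6 = 2.
so x = [2; 6, 3, 1, 2, 2, 2].
Convergents (p_i = a_i*p_{i-1} + p_{i-2}, q_i = a_i*q_{i-1} + q_{i-2} with p_{-2}=0, p_{-1}=1, q_{-2}=1, q_{-1}=0), until the denominator exceeds 20:
  i=0: a_0=2, p_0 = 2*1 + 0 = 2, q_0 = 2*0 + 1 = 1.
  i=1: a_1=6, p_1 = 6*2 + 1 = 13, q_1 = 6*1 + 0 = 6.
  i=2: a_2=3, p_2 = 3*13 + 2 = 41, q_2 = 3*6 + 1 = 19.
  i=3: a_3=1, p_3 = 1*41 + 13 = 54, q_3 = 1*19 + 6 = 25.
q_3 = 25 > 20, so the last convergent with denominator <= 20 is p_2/q_2 = 41/19.
The closest fraction with denominator <= 20 is either p_2/q_2 or the intermediate fraction (k*p_2 + p_1)/(k*q_2 + q_1) with the largest k >= 1 whose denominator stays <= 20; these approach x as k grows, and every other convergent or intermediate fraction in range is farther away.
Largest k: floor((20 - q_1)/q_2) = floor((20 - 6)/19) = 0.
Since k = 0, no intermediate fraction beyond p_2/q_2 has denominator <= 20, so the convergent 41/19 is the closest (its error is |853*19 - 41*395|/(395*19) = 12/7505).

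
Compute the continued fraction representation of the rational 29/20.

Run the Euclidean algorithm on 29 and 20; the successive quotients are the partial quotients a_0, a_1, ... (each step inverts the fractional part left over by the previous one):
  29 = 1*20 + 9, so a_0 = 1.
  20 = 2*9 + 2, so a_1 = 2.
  9 = 4*2 + 1, so a_2 = 4.
  2 = 2*1 + 0, so a_3 = 2.
The remainder reaches 0 after 4 divisions, so the expansion has 4 partial quotients, read off in order.

[1; 2, 4, 2]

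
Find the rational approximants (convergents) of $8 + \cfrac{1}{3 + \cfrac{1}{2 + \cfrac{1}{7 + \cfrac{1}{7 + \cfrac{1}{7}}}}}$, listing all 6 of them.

Using the convergent recurrence p_i = a_i*p_{i-1} + p_{i-2}, q_i = a_i*q_{i-1} + q_{i-2} with p_{-2}=0, p_{-1}=1, q_{-2}=1, q_{-1}=0:
  i=0: a_0=8, p_0 = 8*1 + 0 = 8, q_0 = 8*0 + 1 = 1.
  i=1: a_1=3, p_1 = 3*8 + 1 = 25, q_1 = 3*1 + 0 = 3.
  i=2: a_2=2, p_2 = 2*25 + 8 = 58, q_2 = 2*3 + 1 = 7.
  i=3: a_3=7, p_3 = 7*58 + 25 = 431, q_3 = 7*7 + 3 = 52.
  i=4: a_4=7, p_4 = 7*431 + 58 = 3075, q_4 = 7*52 + 7 = 371.
  i=5: a_5=7, p_5 = 7*3075 + 431 = 21956, q_5 = 7*371 + 52 = 2649.

8/1, 25/3, 58/7, 431/52, 3075/371, 21956/2649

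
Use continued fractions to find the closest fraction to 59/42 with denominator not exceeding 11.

7/5

Expand x = 59/42 as a continued fraction with the Euclidean algorithm:
  59 = 1*42 + 17, so a_0 = 1.
  42 = 2*17 + 8, so a_1 = 2.
  17 = 2*8 + 1, so a_2 = 2.
  8 = 8*1 + 0, so a_3 = 8.
so x = [1; 2, 2, 8].
Convergents (p_i = a_i*p_{i-1} + p_{i-2}, q_i = a_i*q_{i-1} + q_{i-2} with p_{-2}=0, p_{-1}=1, q_{-2}=1, q_{-1}=0), until the denominator exceeds 11:
  i=0: a_0=1, p_0 = 1*1 + 0 = 1, q_0 = 1*0 + 1 = 1.
  i=1: a_1=2, p_1 = 2*1 + 1 = 3, q_1 = 2*1 + 0 = 2.
  i=2: a_2=2, p_2 = 2*3 + 1 = 7, q_2 = 2*2 + 1 = 5.
  i=3: a_3=8, p_3 = 8*7 + 3 = 59, q_3 = 8*5 + 2 = 42.
q_3 = 42 > 11, so the last convergent with denominator <= 11 is p_2/q_2 = 7/5.
The closest fraction with denominator <= 11 is either p_2/q_2 or the intermediate fraction (k*p_2 + p_1)/(k*q_2 + q_1) with the largest k >= 1 whose denominator stays <= 11; these approach x as k grows, and every other convergent or intermediate fraction in range is farther away.
Largest k: floor((11 - q_1)/q_2) = floor((11 - 2)/5) = 1.
That gives (1*7 + 3)/(1*5 + 2) = 10/7.
Compare the errors: |x - 7/5| = |59*5 - 7*42|/(42*5) = 1/210, and |x - 10/7| = |59*7 - 10*42|/(42*7) = 7/294.
Cross-multiplying, 1*294 = 294 < 1470 = 7*210, so 1/210 is smaller: the convergent 7/5 is closer to x than 10/7.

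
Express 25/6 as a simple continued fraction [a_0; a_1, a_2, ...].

Run the Euclidean algorithm on 25 and 6; the successive quotients are the partial quotients a_0, a_1, ... (each step inverts the fractional part left over by the previous one):
  25 = 4*6 + 1, so a_0 = 4.
  6 = 6*1 + 0, so a_1 = 6.
The remainder reaches 0 after 2 divisions, so the expansion has 2 partial quotients, read off in order.

[4; 6]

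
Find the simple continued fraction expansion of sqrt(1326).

[36; (2, 2, 2, 2, 2, 72)]

Write x_i = (sqrt(1326) + m_i)/d_i with (m_0, d_0) = (0, 1). a_0 = floor(sqrt(1326)) = 36, since 36^2 = 1296 <= 1326 < 1369 = 37^2.
Iterate m_{i+1} = d_i*a_i - m_i, d_{i+1} = (1326 - m_{i+1}^2)/d_i, a_{i+1} = floor((a_0 + m_{i+1})/d_{i+1}):
  m_1 = 1*36 - 0 = 36, d_1 = (1326 - 36^2)/1 = 30/1 = 30, a_1 = floor((36 + 36)/30) = 2.
  m_2 = 30*2 - 36 = 24, d_2 = (1326 - 24^2)/30 = 750/30 = 25, a_2 = floor((36 + 24)/25) = 2.
  m_3 = 25*2 - 24 = 26, d_3 = (1326 - 26^2)/25 = 650/25 = 26, a_3 = floor((36 + 26)/26) = 2.
  m_4 = 26*2 - 26 = 26, d_4 = (1326 - 26^2)/26 = 650/26 = 25, a_4 = floor((36 + 26)/25) = 2.
  m_5 = 25*2 - 26 = 24, d_5 = (1326 - 24^2)/25 = 750/25 = 30, a_5 = floor((36 + 24)/30) = 2.
  m_6 = 30*2 - 24 = 36, d_6 = (1326 - 36^2)/30 = 30/30 = 1, a_6 = floor((36 + 36)/1) = 72.
  m_7 = 1*72 - 36 = 36, d_7 = (1326 - 36^2)/1 = 30/1 = 30: (m_7, d_7) = (m_1, d_1) = (36, 30), so from here the quotients repeat a_1, ..., a_6; the period length is 6.
Hence the expansion of sqrt(1326) is a_0 = 36 followed by the repeating block 2, 2, 2, 2, 2, 72 (period 6).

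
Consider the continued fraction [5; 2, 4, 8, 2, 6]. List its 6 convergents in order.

Using the convergent recurrence p_i = a_i*p_{i-1} + p_{i-2}, q_i = a_i*q_{i-1} + q_{i-2} with p_{-2}=0, p_{-1}=1, q_{-2}=1, q_{-1}=0:
  i=0: a_0=5, p_0 = 5*1 + 0 = 5, q_0 = 5*0 + 1 = 1.
  i=1: a_1=2, p_1 = 2*5 + 1 = 11, q_1 = 2*1 + 0 = 2.
  i=2: a_2=4, p_2 = 4*11 + 5 = 49, q_2 = 4*2 + 1 = 9.
  i=3: a_3=8, p_3 = 8*49 + 11 = 403, q_3 = 8*9 + 2 = 74.
  i=4: a_4=2, p_4 = 2*403 + 49 = 855, q_4 = 2*74 + 9 = 157.
  i=5: a_5=6, p_5 = 6*855 + 403 = 5533, q_5 = 6*157 + 74 = 1016.

5/1, 11/2, 49/9, 403/74, 855/157, 5533/1016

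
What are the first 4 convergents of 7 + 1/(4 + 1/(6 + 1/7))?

7/1, 29/4, 181/25, 1296/179

Using the convergent recurrence p_i = a_i*p_{i-1} + p_{i-2}, q_i = a_i*q_{i-1} + q_{i-2} with p_{-2}=0, p_{-1}=1, q_{-2}=1, q_{-1}=0:
  i=0: a_0=7, p_0 = 7*1 + 0 = 7, q_0 = 7*0 + 1 = 1.
  i=1: a_1=4, p_1 = 4*7 + 1 = 29, q_1 = 4*1 + 0 = 4.
  i=2: a_2=6, p_2 = 6*29 + 7 = 181, q_2 = 6*4 + 1 = 25.
  i=3: a_3=7, p_3 = 7*181 + 29 = 1296, q_3 = 7*25 + 4 = 179.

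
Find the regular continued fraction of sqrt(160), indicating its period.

Write x_i = (sqrt(160) + m_i)/d_i with (m_0, d_0) = (0, 1). a_0 = floor(sqrt(160)) = 12, since 12^2 = 144 <= 160 < 169 = 13^2.
Iterate m_{i+1} = d_i*a_i - m_i, d_{i+1} = (160 - m_{i+1}^2)/d_i, a_{i+1} = floor((a_0 + m_{i+1})/d_{i+1}):
  m_1 = 1*12 - 0 = 12, d_1 = (160 - 12^2)/1 = 16/1 = 16, a_1 = floor((12 + 12)/16) = 1.
  m_2 = 16*1 - 12 = 4, d_2 = (160 - 4^2)/16 = 144/16 = 9, a_2 = floor((12 + 4)/9) = 1.
  m_3 = 9*1 - 4 = 5, d_3 = (160 - 5^2)/9 = 135/9 = 15, a_3 = floor((12 + 5)/15) = 1.
  m_4 = 15*1 - 5 = 10, d_4 = (160 - 10^2)/15 = 60/15 = 4, a_4 = floor((12 + 10)/4) = 5.
  m_5 = 4*5 - 10 = 10, d_5 = (160 - 10^2)/4 = 60/4 = 15, a_5 = floor((12 + 10)/15) = 1.
  m_6 = 15*1 - 10 = 5, d_6 = (160 - 5^2)/15 = 135/15 = 9, a_6 = floor((12 + 5)/9) = 1.
  m_7 = 9*1 - 5 = 4, d_7 = (160 - 4^2)/9 = 144/9 = 16, a_7 = floor((12 + 4)/16) = 1.
  m_8 = 16*1 - 4 = 12, d_8 = (160 - 12^2)/16 = 16/16 = 1, a_8 = floor((12 + 12)/1) = 24.
  m_9 = 1*24 - 12 = 12, d_9 = (160 - 12^2)/1 = 16/1 = 16: (m_9, d_9) = (m_1, d_1) = (12, 16), so from here the quotients repeat a_1, ..., a_8; the period length is 8.
Hence the expansion of sqrt(160) is a_0 = 12 followed by the repeating block 1, 1, 1, 5, 1, 1, 1, 24 (period 8).

[12; (1, 1, 1, 5, 1, 1, 1, 24)]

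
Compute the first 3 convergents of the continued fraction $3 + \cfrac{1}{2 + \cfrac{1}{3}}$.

3/1, 7/2, 24/7

Using the convergent recurrence p_i = a_i*p_{i-1} + p_{i-2}, q_i = a_i*q_{i-1} + q_{i-2} with p_{-2}=0, p_{-1}=1, q_{-2}=1, q_{-1}=0:
  i=0: a_0=3, p_0 = 3*1 + 0 = 3, q_0 = 3*0 + 1 = 1.
  i=1: a_1=2, p_1 = 2*3 + 1 = 7, q_1 = 2*1 + 0 = 2.
  i=2: a_2=3, p_2 = 3*7 + 3 = 24, q_2 = 3*2 + 1 = 7.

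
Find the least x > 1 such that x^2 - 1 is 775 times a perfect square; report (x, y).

(x, y) = (4620799, 165984)

First expand sqrt(775) as a continued fraction. With x_i = (sqrt(775) + m_i)/d_i and (m_0, d_0) = (0, 1): a_0 = floor(sqrt(775)) = 27, since 27^2 = 729 <= 775 < 784 = 28^2.
Iterate m_{i+1} = d_i*a_i - m_i, d_{i+1} = (775 - m_{i+1}^2)/d_i, a_{i+1} = floor((a_0 + m_{i+1})/d_{i+1}):
  m_1 = 1*27 - 0 = 27, d_1 = (775 - 27^2)/1 = 46/1 = 46, a_1 = floor((27 + 27)/46) = 1.
  m_2 = 46*1 - 27 = 19, d_2 = (775 - 19^2)/46 = 414/46 = 9, a_2 = floor((27 + 19)/9) = 5.
  m_3 = 9*5 - 19 = 26, d_3 = (775 - 26^2)/9 = 99/9 = 11, a_3 = floor((27 + 26)/11) = 4.
  m_4 = 11*4 - 26 = 18, d_4 = (775 - 18^2)/11 = 451/11 = 41, a_4 = floor((27 + 18)/41) = 1.
  m_5 = 41*1 - 18 = 23, d_5 = (775 - 23^2)/41 = 246/41 = 6, a_5 = floor((27 + 23)/6) = 8.
  m_6 = 6*8 - 23 = 25, d_6 = (775 - 25^2)/6 = 150/6 = 25, a_6 = floor((27 + 25)/25) = 2.
  m_7 = 25*2 - 25 = 25, d_7 = (775 - 25^2)/25 = 150/25 = 6, a_7 = floor((27 + 25)/6) = 8.
  m_8 = 6*8 - 25 = 23, d_8 = (775 - 23^2)/6 = 246/6 = 41, a_8 = floor((27 + 23)/41) = 1.
  m_9 = 41*1 - 23 = 18, d_9 = (775 - 18^2)/41 = 451/41 = 11, a_9 = floor((27 + 18)/11) = 4.
  m_10 = 11*4 - 18 = 26, d_10 = (775 - 26^2)/11 = 99/11 = 9, a_10 = floor((27 + 26)/9) = 5.
  m_11 = 9*5 - 26 = 19, d_11 = (775 - 19^2)/9 = 414/9 = 46, a_11 = floor((27 + 19)/46) = 1.
  m_12 = 46*1 - 19 = 27, d_12 = (775 - 27^2)/46 = 46/46 = 1, a_12 = floor((27 + 27)/1) = 54.
  m_13 = 1*54 - 27 = 27, d_13 = (775 - 27^2)/1 = 46/1 = 46: (m_13, d_13) = (m_1, d_1) = (27, 46), so from here the quotients repeat a_1, ..., a_12; the period length is 12.
So sqrt(775) = [27; (1, 5, 4, 1, 8, 2, 8, 1, 4, 5, 1, 54)] with period length k = 12.
k is even, so the fundamental solution of x^2 - 775y^2 = 1 is (p_{k-1}, q_{k-1}) = (p_11, q_11); compute convergents through index 11.
Convergents (p_i = a_i*p_{i-1} + p_{i-2}, q_i = a_i*q_{i-1} + q_{i-2} with p_{-2}=0, p_{-1}=1, q_{-2}=1, q_{-1}=0):
  i=0: a_0=27, p_0 = 27*1 + 0 = 27, q_0 = 27*0 + 1 = 1.
  i=1: a_1=1, p_1 = 1*27 + 1 = 28, q_1 = 1*1 + 0 = 1.
  i=2: a_2=5, p_2 = 5*28 + 27 = 167, q_2 = 5*1 + 1 = 6.
  i=3: a_3=4, p_3 = 4*167 + 28 = 696, q_3 = 4*6 + 1 = 25.
  i=4: a_4=1, p_4 = 1*696 + 167 = 863, q_4 = 1*25 + 6 = 31.
  i=5: a_5=8, p_5 = 8*863 + 696 = 7600, q_5 = 8*31 + 25 = 273.
  i=6: a_6=2, p_6 = 2*7600 + 863 = 16063, q_6 = 2*273 + 31 = 577.
  i=7: a_7=8, p_7 = 8*16063 + 7600 = 136104, q_7 = 8*577 + 273 = 4889.
  i=8: a_8=1, p_8 = 1*136104 + 16063 = 152167, q_8 = 1*4889 + 577 = 5466.
  i=9: a_9=4, p_9 = 4*152167 + 136104 = 744772, q_9 = 4*5466 + 4889 = 26753.
  i=10: a_10=5, p_10 = 5*744772 + 152167 = 3876027, q_10 = 5*26753 + 5466 = 139231.
  i=11: a_11=1, p_11 = 1*3876027 + 744772 = 4620799, q_11 = 1*139231 + 26753 = 165984.
Check: 4620799^2 - 775*165984^2 = 21351783398401 - 21351783398400 = 1, so (x, y) = (4620799, 165984) solves the equation, and by the theorem it is the least positive solution.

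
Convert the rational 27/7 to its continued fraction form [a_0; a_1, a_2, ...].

Run the Euclidean algorithm on 27 and 7; the successive quotients are the partial quotients a_0, a_1, ... (each step inverts the fractional part left over by the previous one):
  27 = 3*7 + 6, so a_0 = 3.
  7 = 1*6 + 1, so a_1 = 1.
  6 = 6*1 + 0, so a_2 = 6.
The remainder reaches 0 after 3 divisions, so the expansion has 3 partial quotients, read off in order.

[3; 1, 6]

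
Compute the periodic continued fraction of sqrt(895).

[29; (1, 10, 1, 58)]

Write x_i = (sqrt(895) + m_i)/d_i with (m_0, d_0) = (0, 1). a_0 = floor(sqrt(895)) = 29, since 29^2 = 841 <= 895 < 900 = 30^2.
Iterate m_{i+1} = d_i*a_i - m_i, d_{i+1} = (895 - m_{i+1}^2)/d_i, a_{i+1} = floor((a_0 + m_{i+1})/d_{i+1}):
  m_1 = 1*29 - 0 = 29, d_1 = (895 - 29^2)/1 = 54/1 = 54, a_1 = floor((29 + 29)/54) = 1.
  m_2 = 54*1 - 29 = 25, d_2 = (895 - 25^2)/54 = 270/54 = 5, a_2 = floor((29 + 25)/5) = 10.
  m_3 = 5*10 - 25 = 25, d_3 = (895 - 25^2)/5 = 270/5 = 54, a_3 = floor((29 + 25)/54) = 1.
  m_4 = 54*1 - 25 = 29, d_4 = (895 - 29^2)/54 = 54/54 = 1, a_4 = floor((29 + 29)/1) = 58.
  m_5 = 1*58 - 29 = 29, d_5 = (895 - 29^2)/1 = 54/1 = 54: (m_5, d_5) = (m_1, d_1) = (29, 54), so from here the quotients repeat a_1, ..., a_4; the period length is 4.
Hence the expansion of sqrt(895) is a_0 = 29 followed by the repeating block 1, 10, 1, 58 (period 4).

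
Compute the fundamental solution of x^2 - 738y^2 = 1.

(x, y) = (163, 6)

First expand sqrt(738) as a continued fraction. With x_i = (sqrt(738) + m_i)/d_i and (m_0, d_0) = (0, 1): a_0 = floor(sqrt(738)) = 27, since 27^2 = 729 <= 738 < 784 = 28^2.
Iterate m_{i+1} = d_i*a_i - m_i, d_{i+1} = (738 - m_{i+1}^2)/d_i, a_{i+1} = floor((a_0 + m_{i+1})/d_{i+1}):
  m_1 = 1*27 - 0 = 27, d_1 = (738 - 27^2)/1 = 9/1 = 9, a_1 = floor((27 + 27)/9) = 6.
  m_2 = 9*6 - 27 = 27, d_2 = (738 - 27^2)/9 = 9/9 = 1, a_2 = floor((27 + 27)/1) = 54.
  m_3 = 1*54 - 27 = 27, d_3 = (738 - 27^2)/1 = 9/1 = 9: (m_3, d_3) = (m_1, d_1) = (27, 9), so from here the quotients repeat a_1, a_2; the period length is 2.
So sqrt(738) = [27; (6, 54)] with period length k = 2.
k is even, so the fundamental solution of x^2 - 738y^2 = 1 is (p_{k-1}, q_{k-1}) = (p_1, q_1); compute convergents through index 1.
Convergents (p_i = a_i*p_{i-1} + p_{i-2}, q_i = a_i*q_{i-1} + q_{i-2} with p_{-2}=0, p_{-1}=1, q_{-2}=1, q_{-1}=0):
  i=0: a_0=27, p_0 = 27*1 + 0 = 27, q_0 = 27*0 + 1 = 1.
  i=1: a_1=6, p_1 = 6*27 + 1 = 163, q_1 = 6*1 + 0 = 6.
Check: 163^2 - 738*6^2 = 26569 - 26568 = 1, so (x, y) = (163, 6) solves the equation, and by the theorem it is the least positive solution.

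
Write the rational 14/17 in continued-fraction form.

Run the Euclidean algorithm on 14 and 17; the successive quotients are the partial quotients a_0, a_1, ... (each step inverts the fractional part left over by the previous one):
  14 = 0*17 + 14, so a_0 = 0.
  17 = 1*14 + 3, so a_1 = 1.
  14 = 4*3 + 2, so a_2 = 4.
  3 = 1*2 + 1, so a_3 = 1.
  2 = 2*1 + 0, so a_4 = 2.
The remainder reaches 0 after 5 divisions, so the expansion has 5 partial quotients, read off in order.

[0; 1, 4, 1, 2]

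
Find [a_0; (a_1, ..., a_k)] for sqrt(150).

Write x_i = (sqrt(150) + m_i)/d_i with (m_0, d_0) = (0, 1). a_0 = floor(sqrt(150)) = 12, since 12^2 = 144 <= 150 < 169 = 13^2.
Iterate m_{i+1} = d_i*a_i - m_i, d_{i+1} = (150 - m_{i+1}^2)/d_i, a_{i+1} = floor((a_0 + m_{i+1})/d_{i+1}):
  m_1 = 1*12 - 0 = 12, d_1 = (150 - 12^2)/1 = 6/1 = 6, a_1 = floor((12 + 12)/6) = 4.
  m_2 = 6*4 - 12 = 12, d_2 = (150 - 12^2)/6 = 6/6 = 1, a_2 = floor((12 + 12)/1) = 24.
  m_3 = 1*24 - 12 = 12, d_3 = (150 - 12^2)/1 = 6/1 = 6: (m_3, d_3) = (m_1, d_1) = (12, 6), so from here the quotients repeat a_1, a_2; the period length is 2.
Hence the expansion of sqrt(150) is a_0 = 12 followed by the repeating block 4, 24 (period 2).

[12; (4, 24)]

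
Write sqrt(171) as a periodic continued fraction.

Write x_i = (sqrt(171) + m_i)/d_i with (m_0, d_0) = (0, 1). a_0 = floor(sqrt(171)) = 13, since 13^2 = 169 <= 171 < 196 = 14^2.
Iterate m_{i+1} = d_i*a_i - m_i, d_{i+1} = (171 - m_{i+1}^2)/d_i, a_{i+1} = floor((a_0 + m_{i+1})/d_{i+1}):
  m_1 = 1*13 - 0 = 13, d_1 = (171 - 13^2)/1 = 2/1 = 2, a_1 = floor((13 + 13)/2) = 13.
  m_2 = 2*13 - 13 = 13, d_2 = (171 - 13^2)/2 = 2/2 = 1, a_2 = floor((13 + 13)/1) = 26.
  m_3 = 1*26 - 13 = 13, d_3 = (171 - 13^2)/1 = 2/1 = 2: (m_3, d_3) = (m_1, d_1) = (13, 2), so from here the quotients repeat a_1, a_2; the period length is 2.
Hence the expansion of sqrt(171) is a_0 = 13 followed by the repeating block 13, 26 (period 2).

[13; (13, 26)]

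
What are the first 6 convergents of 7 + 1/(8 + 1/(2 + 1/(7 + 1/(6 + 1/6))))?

7/1, 57/8, 121/17, 904/127, 5545/779, 34174/4801

Using the convergent recurrence p_i = a_i*p_{i-1} + p_{i-2}, q_i = a_i*q_{i-1} + q_{i-2} with p_{-2}=0, p_{-1}=1, q_{-2}=1, q_{-1}=0:
  i=0: a_0=7, p_0 = 7*1 + 0 = 7, q_0 = 7*0 + 1 = 1.
  i=1: a_1=8, p_1 = 8*7 + 1 = 57, q_1 = 8*1 + 0 = 8.
  i=2: a_2=2, p_2 = 2*57 + 7 = 121, q_2 = 2*8 + 1 = 17.
  i=3: a_3=7, p_3 = 7*121 + 57 = 904, q_3 = 7*17 + 8 = 127.
  i=4: a_4=6, p_4 = 6*904 + 121 = 5545, q_4 = 6*127 + 17 = 779.
  i=5: a_5=6, p_5 = 6*5545 + 904 = 34174, q_5 = 6*779 + 127 = 4801.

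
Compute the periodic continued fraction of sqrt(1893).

Write x_i = (sqrt(1893) + m_i)/d_i with (m_0, d_0) = (0, 1). a_0 = floor(sqrt(1893)) = 43, since 43^2 = 1849 <= 1893 < 1936 = 44^2.
Iterate m_{i+1} = d_i*a_i - m_i, d_{i+1} = (1893 - m_{i+1}^2)/d_i, a_{i+1} = floor((a_0 + m_{i+1})/d_{i+1}):
  m_1 = 1*43 - 0 = 43, d_1 = (1893 - 43^2)/1 = 44/1 = 44, a_1 = floor((43 + 43)/44) = 1.
  m_2 = 44*1 - 43 = 1, d_2 = (1893 - 1^2)/44 = 1892/44 = 43, a_2 = floor((43 + 1)/43) = 1.
  m_3 = 43*1 - 1 = 42, d_3 = (1893 - 42^2)/43 = 129/43 = 3, a_3 = floor((43 + 42)/3) = 28.
  m_4 = 3*28 - 42 = 42, d_4 = (1893 - 42^2)/3 = 129/3 = 43, a_4 = floor((43 + 42)/43) = 1.
  m_5 = 43*1 - 42 = 1, d_5 = (1893 - 1^2)/43 = 1892/43 = 44, a_5 = floor((43 + 1)/44) = 1.
  m_6 = 44*1 - 1 = 43, d_6 = (1893 - 43^2)/44 = 44/44 = 1, a_6 = floor((43 + 43)/1) = 86.
  m_7 = 1*86 - 43 = 43, d_7 = (1893 - 43^2)/1 = 44/1 = 44: (m_7, d_7) = (m_1, d_1) = (43, 44), so from here the quotients repeat a_1, ..., a_6; the period length is 6.
Hence the expansion of sqrt(1893) is a_0 = 43 followed by the repeating block 1, 1, 28, 1, 1, 86 (period 6).

[43; (1, 1, 28, 1, 1, 86)]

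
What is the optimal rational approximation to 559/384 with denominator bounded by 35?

Expand x = 559/384 as a continued fraction with the Euclidean algorithm:
  559 = 1*384 + 175, so a_0 = 1.
  384 = 2*175 + 34, so a_1 = 2.
  175 = 5*34 + 5, so a_2 = 5.
  34 = 6*5 + 4, so a_3 = 6.
  5 = 1*4 + 1, so a_4 = 1.
  4 = 4*1 + 0, so a_5 = 4.
so x = [1; 2, 5, 6, 1, 4].
Convergents (p_i = a_i*p_{i-1} + p_{i-2}, q_i = a_i*q_{i-1} + q_{i-2} with p_{-2}=0, p_{-1}=1, q_{-2}=1, q_{-1}=0), until the denominator exceeds 35:
  i=0: a_0=1, p_0 = 1*1 + 0 = 1, q_0 = 1*0 + 1 = 1.
  i=1: a_1=2, p_1 = 2*1 + 1 = 3, q_1 = 2*1 + 0 = 2.
  i=2: a_2=5, p_2 = 5*3 + 1 = 16, q_2 = 5*2 + 1 = 11.
  i=3: a_3=6, p_3 = 6*16 + 3 = 99, q_3 = 6*11 + 2 = 68.
q_3 = 68 > 35, so the last convergent with denominator <= 35 is p_2/q_2 = 16/11.
The closest fraction with denominator <= 35 is either p_2/q_2 or the intermediate fraction (k*p_2 + p_1)/(k*q_2 + q_1) with the largest k >= 1 whose denominator stays <= 35; these approach x as k grows, and every other convergent or intermediate fraction in range is farther away.
Largest k: floor((35 - q_1)/q_2) = floor((35 - 2)/11) = 3.
That gives (3*16 + 3)/(3*11 + 2) = 51/35.
Compare the errors: |x - 16/11| = |559*11 - 16*384|/(384*11) = 5/4224, and |x - 51/35| = |559*35 - 51*384|/(384*35) = 19/13440.
Cross-multiplying, 5*13440 = 67200 < 80256 = 19*4224, so 5/4224 is smaller: the convergent 16/11 is closer to x than 51/35.

16/11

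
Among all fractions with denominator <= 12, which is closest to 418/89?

47/10

Expand x = 418/89 as a continued fraction with the Euclidean algorithm:
  418 = 4*89 + 62, so a_0 = 4.
  89 = 1*62 + 27, so a_1 = 1.
  62 = 2*27 + 8, so a_2 = 2.
  27 = 3*8 + 3, so a_3 = 3.
  8 = 2*3 + 2, so a_4 = 2.
  3 = 1*2 + 1, so a_5 = 1.
  2 = 2*1 + 0, so a_6 = 2.
so x = [4; 1, 2, 3, 2, 1, 2].
Convergents (p_i = a_i*p_{i-1} + p_{i-2}, q_i = a_i*q_{i-1} + q_{i-2} with p_{-2}=0, p_{-1}=1, q_{-2}=1, q_{-1}=0), until the denominator exceeds 12:
  i=0: a_0=4, p_0 = 4*1 + 0 = 4, q_0 = 4*0 + 1 = 1.
  i=1: a_1=1, p_1 = 1*4 + 1 = 5, q_1 = 1*1 + 0 = 1.
  i=2: a_2=2, p_2 = 2*5 + 4 = 14, q_2 = 2*1 + 1 = 3.
  i=3: a_3=3, p_3 = 3*14 + 5 = 47, q_3 = 3*3 + 1 = 10.
  i=4: a_4=2, p_4 = 2*47 + 14 = 108, q_4 = 2*10 + 3 = 23.
q_4 = 23 > 12, so the last convergent with denominator <= 12 is p_3/q_3 = 47/10.
The closest fraction with denominator <= 12 is either p_3/q_3 or the intermediate fraction (k*p_3 + p_2)/(k*q_3 + q_2) with the largest k >= 1 whose denominator stays <= 12; these approach x as k grows, and every other convergent or intermediate fraction in range is farther away.
Largest k: floor((12 - q_2)/q_3) = floor((12 - 3)/10) = 0.
Since k = 0, no intermediate fraction beyond p_3/q_3 has denominator <= 12, so the convergent 47/10 is the closest (its error is |418*10 - 47*89|/(89*10) = 3/890).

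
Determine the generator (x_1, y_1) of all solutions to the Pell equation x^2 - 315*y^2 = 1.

(x, y) = (71, 4)

First expand sqrt(315) as a continued fraction. With x_i = (sqrt(315) + m_i)/d_i and (m_0, d_0) = (0, 1): a_0 = floor(sqrt(315)) = 17, since 17^2 = 289 <= 315 < 324 = 18^2.
Iterate m_{i+1} = d_i*a_i - m_i, d_{i+1} = (315 - m_{i+1}^2)/d_i, a_{i+1} = floor((a_0 + m_{i+1})/d_{i+1}):
  m_1 = 1*17 - 0 = 17, d_1 = (315 - 17^2)/1 = 26/1 = 26, a_1 = floor((17 + 17)/26) = 1.
  m_2 = 26*1 - 17 = 9, d_2 = (315 - 9^2)/26 = 234/26 = 9, a_2 = floor((17 + 9)/9) = 2.
  m_3 = 9*2 - 9 = 9, d_3 = (315 - 9^2)/9 = 234/9 = 26, a_3 = floor((17 + 9)/26) = 1.
  m_4 = 26*1 - 9 = 17, d_4 = (315 - 17^2)/26 = 26/26 = 1, a_4 = floor((17 + 17)/1) = 34.
  m_5 = 1*34 - 17 = 17, d_5 = (315 - 17^2)/1 = 26/1 = 26: (m_5, d_5) = (m_1, d_1) = (17, 26), so from here the quotients repeat a_1, ..., a_4; the period length is 4.
So sqrt(315) = [17; (1, 2, 1, 34)] with period length k = 4.
k is even, so the fundamental solution of x^2 - 315y^2 = 1 is (p_{k-1}, q_{k-1}) = (p_3, q_3); compute convergents through index 3.
Convergents (p_i = a_i*p_{i-1} + p_{i-2}, q_i = a_i*q_{i-1} + q_{i-2} with p_{-2}=0, p_{-1}=1, q_{-2}=1, q_{-1}=0):
  i=0: a_0=17, p_0 = 17*1 + 0 = 17, q_0 = 17*0 + 1 = 1.
  i=1: a_1=1, p_1 = 1*17 + 1 = 18, q_1 = 1*1 + 0 = 1.
  i=2: a_2=2, p_2 = 2*18 + 17 = 53, q_2 = 2*1 + 1 = 3.
  i=3: a_3=1, p_3 = 1*53 + 18 = 71, q_3 = 1*3 + 1 = 4.
Check: 71^2 - 315*4^2 = 5041 - 5040 = 1, so (x, y) = (71, 4) solves the equation, and by the theorem it is the least positive solution.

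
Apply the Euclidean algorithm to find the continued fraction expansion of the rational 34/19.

Run the Euclidean algorithm on 34 and 19; the successive quotients are the partial quotients a_0, a_1, ... (each step inverts the fractional part left over by the previous one):
  34 = 1*19 + 15, so a_0 = 1.
  19 = 1*15 + 4, so a_1 = 1.
  15 = 3*4 + 3, so a_2 = 3.
  4 = 1*3 + 1, so a_3 = 1.
  3 = 3*1 + 0, so a_4 = 3.
The remainder reaches 0 after 5 divisions, so the expansion has 5 partial quotients, read off in order.

[1; 1, 3, 1, 3]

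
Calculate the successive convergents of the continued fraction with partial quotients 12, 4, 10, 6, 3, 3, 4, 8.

Using the convergent recurrence p_i = a_i*p_{i-1} + p_{i-2}, q_i = a_i*q_{i-1} + q_{i-2} with p_{-2}=0, p_{-1}=1, q_{-2}=1, q_{-1}=0:
  i=0: a_0=12, p_0 = 12*1 + 0 = 12, q_0 = 12*0 + 1 = 1.
  i=1: a_1=4, p_1 = 4*12 + 1 = 49, q_1 = 4*1 + 0 = 4.
  i=2: a_2=10, p_2 = 10*49 + 12 = 502, q_2 = 10*4 + 1 = 41.
  i=3: a_3=6, p_3 = 6*502 + 49 = 3061, q_3 = 6*41 + 4 = 250.
  i=4: a_4=3, p_4 = 3*3061 + 502 = 9685, q_4 = 3*250 + 41 = 791.
  i=5: a_5=3, p_5 = 3*9685 + 3061 = 32116, q_5 = 3*791 + 250 = 2623.
  i=6: a_6=4, p_6 = 4*32116 + 9685 = 138149, q_6 = 4*2623 + 791 = 11283.
  i=7: a_7=8, p_7 = 8*138149 + 32116 = 1137308, q_7 = 8*11283 + 2623 = 92887.

12/1, 49/4, 502/41, 3061/250, 9685/791, 32116/2623, 138149/11283, 1137308/92887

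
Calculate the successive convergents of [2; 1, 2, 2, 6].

2/1, 3/1, 8/3, 19/7, 122/45

Using the convergent recurrence p_i = a_i*p_{i-1} + p_{i-2}, q_i = a_i*q_{i-1} + q_{i-2} with p_{-2}=0, p_{-1}=1, q_{-2}=1, q_{-1}=0:
  i=0: a_0=2, p_0 = 2*1 + 0 = 2, q_0 = 2*0 + 1 = 1.
  i=1: a_1=1, p_1 = 1*2 + 1 = 3, q_1 = 1*1 + 0 = 1.
  i=2: a_2=2, p_2 = 2*3 + 2 = 8, q_2 = 2*1 + 1 = 3.
  i=3: a_3=2, p_3 = 2*8 + 3 = 19, q_3 = 2*3 + 1 = 7.
  i=4: a_4=6, p_4 = 6*19 + 8 = 122, q_4 = 6*7 + 3 = 45.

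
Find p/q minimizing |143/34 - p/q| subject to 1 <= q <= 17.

Expand x = 143/34 as a continued fraction with the Euclidean algorithm:
  143 = 4*34 + 7, so a_0 = 4.
  34 = 4*7 + 6, so a_1 = 4.
  7 = 1*6 + 1, so a_2 = 1.
  6 = 6*1 + 0, so a_3 = 6.
so x = [4; 4, 1, 6].
Convergents (p_i = a_i*p_{i-1} + p_{i-2}, q_i = a_i*q_{i-1} + q_{i-2} with p_{-2}=0, p_{-1}=1, q_{-2}=1, q_{-1}=0), until the denominator exceeds 17:
  i=0: a_0=4, p_0 = 4*1 + 0 = 4, q_0 = 4*0 + 1 = 1.
  i=1: a_1=4, p_1 = 4*4 + 1 = 17, q_1 = 4*1 + 0 = 4.
  i=2: a_2=1, p_2 = 1*17 + 4 = 21, q_2 = 1*4 + 1 = 5.
  i=3: a_3=6, p_3 = 6*21 + 17 = 143, q_3 = 6*5 + 4 = 34.
q_3 = 34 > 17, so the last convergent with denominator <= 17 is p_2/q_2 = 21/5.
The closest fraction with denominator <= 17 is either p_2/q_2 or the intermediate fraction (k*p_2 + p_1)/(k*q_2 + q_1) with the largest k >= 1 whose denominator stays <= 17; these approach x as k grows, and every other convergent or intermediate fraction in range is farther away.
Largest k: floor((17 - q_1)/q_2) = floor((17 - 4)/5) = 2.
That gives (2*21 + 17)/(2*5 + 4) = 59/14.
Compare the errors: |x - 21/5| = |143*5 - 21*34|/(34*5) = 1/170, and |x - 59/14| = |143*14 - 59*34|/(34*14) = 4/476.
Cross-multiplying, 1*476 = 476 < 680 = 4*170, so 1/170 is smaller: the convergent 21/5 is closer to x than 59/14.

21/5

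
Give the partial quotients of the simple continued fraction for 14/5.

Run the Euclidean algorithm on 14 and 5; the successive quotients are the partial quotients a_0, a_1, ... (each step inverts the fractional part left over by the previous one):
  14 = 2*5 + 4, so a_0 = 2.
  5 = 1*4 + 1, so a_1 = 1.
  4 = 4*1 + 0, so a_2 = 4.
The remainder reaches 0 after 3 divisions, so the expansion has 3 partial quotients, read off in order.

[2; 1, 4]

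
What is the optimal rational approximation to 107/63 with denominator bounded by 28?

17/10

Expand x = 107/63 as a continued fraction with the Euclidean algorithm:
  107 = 1*63 + 44, so a_0 = 1.
  63 = 1*44 + 19, so a_1 = 1.
  44 = 2*19 + 6, so a_2 = 2.
  19 = 3*6 + 1, so a_3 = 3.
  6 = 6*1 + 0, so a_4 = 6.
so x = [1; 1, 2, 3, 6].
Convergents (p_i = a_i*p_{i-1} + p_{i-2}, q_i = a_i*q_{i-1} + q_{i-2} with p_{-2}=0, p_{-1}=1, q_{-2}=1, q_{-1}=0), until the denominator exceeds 28:
  i=0: a_0=1, p_0 = 1*1 + 0 = 1, q_0 = 1*0 + 1 = 1.
  i=1: a_1=1, p_1 = 1*1 + 1 = 2, q_1 = 1*1 + 0 = 1.
  i=2: a_2=2, p_2 = 2*2 + 1 = 5, q_2 = 2*1 + 1 = 3.
  i=3: a_3=3, p_3 = 3*5 + 2 = 17, q_3 = 3*3 + 1 = 10.
  i=4: a_4=6, p_4 = 6*17 + 5 = 107, q_4 = 6*10 + 3 = 63.
q_4 = 63 > 28, so the last convergent with denominator <= 28 is p_3/q_3 = 17/10.
The closest fraction with denominator <= 28 is either p_3/q_3 or the intermediate fraction (k*p_3 + p_2)/(k*q_3 + q_2) with the largest k >= 1 whose denominator stays <= 28; these approach x as k grows, and every other convergent or intermediate fraction in range is farther away.
Largest k: floor((28 - q_2)/q_3) = floor((28 - 3)/10) = 2.
That gives (2*17 + 5)/(2*10 + 3) = 39/23.
Compare the errors: |x - 17/10| = |107*10 - 17*63|/(63*10) = 1/630, and |x - 39/23| = |107*23 - 39*63|/(63*23) = 4/1449.
Cross-multiplying, 1*1449 = 1449 < 2520 = 4*630, so 1/630 is smaller: the convergent 17/10 is closer to x than 39/23.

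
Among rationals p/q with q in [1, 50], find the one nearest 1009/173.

35/6

Expand x = 1009/173 as a continued fraction with the Euclidean algorithm:
  1009 = 5*173 + 144, so a_0 = 5.
  173 = 1*144 + 29, so a_1 = 1.
  144 = 4*29 + 28, so a_2 = 4.
  29 = 1*28 + 1, so a_3 = 1.
  28 = 28*1 + 0, so a_4 = 28.
so x = [5; 1, 4, 1, 28].
Convergents (p_i = a_i*p_{i-1} + p_{i-2}, q_i = a_i*q_{i-1} + q_{i-2} with p_{-2}=0, p_{-1}=1, q_{-2}=1, q_{-1}=0), until the denominator exceeds 50:
  i=0: a_0=5, p_0 = 5*1 + 0 = 5, q_0 = 5*0 + 1 = 1.
  i=1: a_1=1, p_1 = 1*5 + 1 = 6, q_1 = 1*1 + 0 = 1.
  i=2: a_2=4, p_2 = 4*6 + 5 = 29, q_2 = 4*1 + 1 = 5.
  i=3: a_3=1, p_3 = 1*29 + 6 = 35, q_3 = 1*5 + 1 = 6.
  i=4: a_4=28, p_4 = 28*35 + 29 = 1009, q_4 = 28*6 + 5 = 173.
q_4 = 173 > 50, so the last convergent with denominator <= 50 is p_3/q_3 = 35/6.
The closest fraction with denominator <= 50 is either p_3/q_3 or the intermediate fraction (k*p_3 + p_2)/(k*q_3 + q_2) with the largest k >= 1 whose denominator stays <= 50; these approach x as k grows, and every other convergent or intermediate fraction in range is farther away.
Largest k: floor((50 - q_2)/q_3) = floor((50 - 5)/6) = 7.
That gives (7*35 + 29)/(7*6 + 5) = 274/47.
Compare the errors: |x - 35/6| = |1009*6 - 35*173|/(173*6) = 1/1038, and |x - 274/47| = |1009*47 - 274*173|/(173*47) = 21/8131.
Cross-multiplying, 1*8131 = 8131 < 21798 = 21*1038, so 1/1038 is smaller: the convergent 35/6 is closer to x than 274/47.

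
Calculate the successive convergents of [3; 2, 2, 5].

3/1, 7/2, 17/5, 92/27

Using the convergent recurrence p_i = a_i*p_{i-1} + p_{i-2}, q_i = a_i*q_{i-1} + q_{i-2} with p_{-2}=0, p_{-1}=1, q_{-2}=1, q_{-1}=0:
  i=0: a_0=3, p_0 = 3*1 + 0 = 3, q_0 = 3*0 + 1 = 1.
  i=1: a_1=2, p_1 = 2*3 + 1 = 7, q_1 = 2*1 + 0 = 2.
  i=2: a_2=2, p_2 = 2*7 + 3 = 17, q_2 = 2*2 + 1 = 5.
  i=3: a_3=5, p_3 = 5*17 + 7 = 92, q_3 = 5*5 + 2 = 27.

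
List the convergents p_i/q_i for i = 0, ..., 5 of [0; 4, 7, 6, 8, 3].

0/1, 1/4, 7/29, 43/178, 351/1453, 1096/4537

Using the convergent recurrence p_i = a_i*p_{i-1} + p_{i-2}, q_i = a_i*q_{i-1} + q_{i-2} with p_{-2}=0, p_{-1}=1, q_{-2}=1, q_{-1}=0:
  i=0: a_0=0, p_0 = 0*1 + 0 = 0, q_0 = 0*0 + 1 = 1.
  i=1: a_1=4, p_1 = 4*0 + 1 = 1, q_1 = 4*1 + 0 = 4.
  i=2: a_2=7, p_2 = 7*1 + 0 = 7, q_2 = 7*4 + 1 = 29.
  i=3: a_3=6, p_3 = 6*7 + 1 = 43, q_3 = 6*29 + 4 = 178.
  i=4: a_4=8, p_4 = 8*43 + 7 = 351, q_4 = 8*178 + 29 = 1453.
  i=5: a_5=3, p_5 = 3*351 + 43 = 1096, q_5 = 3*1453 + 178 = 4537.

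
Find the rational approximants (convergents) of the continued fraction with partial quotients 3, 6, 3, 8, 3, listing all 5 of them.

3/1, 19/6, 60/19, 499/158, 1557/493

Using the convergent recurrence p_i = a_i*p_{i-1} + p_{i-2}, q_i = a_i*q_{i-1} + q_{i-2} with p_{-2}=0, p_{-1}=1, q_{-2}=1, q_{-1}=0:
  i=0: a_0=3, p_0 = 3*1 + 0 = 3, q_0 = 3*0 + 1 = 1.
  i=1: a_1=6, p_1 = 6*3 + 1 = 19, q_1 = 6*1 + 0 = 6.
  i=2: a_2=3, p_2 = 3*19 + 3 = 60, q_2 = 3*6 + 1 = 19.
  i=3: a_3=8, p_3 = 8*60 + 19 = 499, q_3 = 8*19 + 6 = 158.
  i=4: a_4=3, p_4 = 3*499 + 60 = 1557, q_4 = 3*158 + 19 = 493.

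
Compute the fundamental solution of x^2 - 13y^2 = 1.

First expand sqrt(13) as a continued fraction. With x_i = (sqrt(13) + m_i)/d_i and (m_0, d_0) = (0, 1): a_0 = floor(sqrt(13)) = 3, since 3^2 = 9 <= 13 < 16 = 4^2.
Iterate m_{i+1} = d_i*a_i - m_i, d_{i+1} = (13 - m_{i+1}^2)/d_i, a_{i+1} = floor((a_0 + m_{i+1})/d_{i+1}):
  m_1 = 1*3 - 0 = 3, d_1 = (13 - 3^2)/1 = 4/1 = 4, a_1 = floor((3 + 3)/4) = 1.
  m_2 = 4*1 - 3 = 1, d_2 = (13 - 1^2)/4 = 12/4 = 3, a_2 = floor((3 + 1)/3) = 1.
  m_3 = 3*1 - 1 = 2, d_3 = (13 - 2^2)/3 = 9/3 = 3, a_3 = floor((3 + 2)/3) = 1.
  m_4 = 3*1 - 2 = 1, d_4 = (13 - 1^2)/3 = 12/3 = 4, a_4 = floor((3 + 1)/4) = 1.
  m_5 = 4*1 - 1 = 3, d_5 = (13 - 3^2)/4 = 4/4 = 1, a_5 = floor((3 + 3)/1) = 6.
  m_6 = 1*6 - 3 = 3, d_6 = (13 - 3^2)/1 = 4/1 = 4: (m_6, d_6) = (m_1, d_1) = (3, 4), so from here the quotients repeat a_1, ..., a_5; the period length is 5.
So sqrt(13) = [3; (1, 1, 1, 1, 6)] with period length k = 5.
k is odd, so (p_{k-1}, q_{k-1}) only solves x^2 - 13y^2 = -1 and the fundamental solution of x^2 - 13y^2 = 1 is (p_{2k-1}, q_{2k-1}) = (p_9, q_9); compute convergents through index 9, running through the period twice.
Convergents (p_i = a_i*p_{i-1} + p_{i-2}, q_i = a_i*q_{i-1} + q_{i-2} with p_{-2}=0, p_{-1}=1, q_{-2}=1, q_{-1}=0):
  i=0: a_0=3, p_0 = 3*1 + 0 = 3, q_0 = 3*0 + 1 = 1.
  i=1: a_1=1, p_1 = 1*3 + 1 = 4, q_1 = 1*1 + 0 = 1.
  i=2: a_2=1, p_2 = 1*4 + 3 = 7, q_2 = 1*1 + 1 = 2.
  i=3: a_3=1, p_3 = 1*7 + 4 = 11, q_3 = 1*2 + 1 = 3.
  i=4: a_4=1, p_4 = 1*11 + 7 = 18, q_4 = 1*3 + 2 = 5.
  i=5: a_5=6, p_5 = 6*18 + 11 = 119, q_5 = 6*5 + 3 = 33.
  i=6: a_6=1, p_6 = 1*119 + 18 = 137, q_6 = 1*33 + 5 = 38.
  i=7: a_7=1, p_7 = 1*137 + 119 = 256, q_7 = 1*38 + 33 = 71.
  i=8: a_8=1, p_8 = 1*256 + 137 = 393, q_8 = 1*71 + 38 = 109.
  i=9: a_9=1, p_9 = 1*393 + 256 = 649, q_9 = 1*109 + 71 = 180.
Indeed p_4^2 - 13*q_4^2 = 324 - 325 = -1, not +1.
Check: 649^2 - 13*180^2 = 421201 - 421200 = 1, so (x, y) = (649, 180) solves the equation, and by the theorem it is the least positive solution.

(x, y) = (649, 180)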